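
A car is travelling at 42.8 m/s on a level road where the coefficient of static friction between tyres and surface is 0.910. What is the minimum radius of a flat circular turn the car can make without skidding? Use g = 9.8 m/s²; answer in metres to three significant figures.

205 m

At the limit, μ_s m g = m v²/r, so r_min = v²/(μ_s g) = (42.8)²/(0.910 × 9.8) = 1832/8.918 = 205.4 m.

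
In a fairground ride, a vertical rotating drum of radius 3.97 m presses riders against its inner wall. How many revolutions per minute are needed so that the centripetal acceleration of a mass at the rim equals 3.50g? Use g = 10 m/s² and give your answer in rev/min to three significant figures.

Require ω²r = 3.50g, so ω = √(3.50 × 10.0/3.97) = 2.969 rad/s.
In rev/min: ω × 60/(2π) = 2.969 × 60/(2π) = 28.35 rev/min.

28.4 rev/min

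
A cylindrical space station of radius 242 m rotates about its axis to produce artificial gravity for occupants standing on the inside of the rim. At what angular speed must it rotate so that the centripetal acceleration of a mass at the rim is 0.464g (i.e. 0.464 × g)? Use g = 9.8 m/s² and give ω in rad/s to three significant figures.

0.137 rad/s

Centripetal acceleration a_c = ω²r. Setting ω²r = 0.464g:
ω = √(0.464g / r) = √(0.464 × 9.8 / 242) = √0.01879 = 0.1371 rad/s.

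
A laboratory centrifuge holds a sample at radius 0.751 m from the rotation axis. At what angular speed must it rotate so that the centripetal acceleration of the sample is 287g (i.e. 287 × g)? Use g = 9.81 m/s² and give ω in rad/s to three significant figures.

Centripetal acceleration a_c = ω²r. Setting ω²r = 287g:
ω = √(287g / r) = √(287 × 9.81 / 0.751) = √3749 = 61.23 rad/s.

61.2 rad/s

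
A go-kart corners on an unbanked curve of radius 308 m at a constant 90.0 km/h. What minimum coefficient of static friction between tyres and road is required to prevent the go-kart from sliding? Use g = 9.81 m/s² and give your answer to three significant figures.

0.207

v = 90.0/3.6 = 25.00 m/s.
Friction provides the centripetal force: μ_s m g = m v²/r, so μ_s = v²/(g r) = (25.00)²/(9.81 × 308) = 625.0/3021 = 0.2069.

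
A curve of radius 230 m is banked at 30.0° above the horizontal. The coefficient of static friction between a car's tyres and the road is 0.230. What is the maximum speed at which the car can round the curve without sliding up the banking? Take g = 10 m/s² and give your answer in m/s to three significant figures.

At the maximum speed, friction acts down the slope at its limiting value f = μN. Radially (horizontal, toward centre): N sinθ + μN cosθ = mv²/r. Vertically: N cosθ − μN sinθ = mg.
Dividing: v² = r g (sinθ + μcosθ)/(cosθ − μsinθ).
sinθ + μcosθ = 0.5000 + 0.230×0.8660 = 0.6992; cosθ − μsinθ = 0.8660 − 0.230×0.5000 = 0.7510.
v² = 230 × 10.0 × 0.6992/0.7510 = 2141 m²/s², so v = 46.27 m/s.

46.3 m/s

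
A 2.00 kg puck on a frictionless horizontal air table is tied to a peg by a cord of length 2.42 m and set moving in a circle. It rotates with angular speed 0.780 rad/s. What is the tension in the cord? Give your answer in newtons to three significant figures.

v = ωr = 0.780 × 2.42 = 1.888 m/s.
The tension is the only horizontal force, so it supplies the full centripetal force: T = m v²/r = 2.00 × (1.888)²/2.42 = 2.00 × 3.563/2.42 = 2.945 N.

2.94 N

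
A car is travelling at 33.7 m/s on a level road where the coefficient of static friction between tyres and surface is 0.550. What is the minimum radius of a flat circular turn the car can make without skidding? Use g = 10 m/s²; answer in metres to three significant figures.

At the limit, μ_s m g = m v²/r, so r_min = v²/(μ_s g) = (33.7)²/(0.550 × 10.0) = 1136/5.500 = 206.5 m.

206 m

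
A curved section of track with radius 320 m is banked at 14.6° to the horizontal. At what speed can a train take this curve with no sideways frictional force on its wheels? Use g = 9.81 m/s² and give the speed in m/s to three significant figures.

On a frictionless banked curve, N sinθ = mv²/r and N cosθ = mg, so tanθ = v²/(rg).
v = √(r g tanθ) = √(320 × 9.81 × tan 14.6°) = √(320 × 9.81 × 0.2605) = √817.7 = 28.60 m/s.

28.6 m/s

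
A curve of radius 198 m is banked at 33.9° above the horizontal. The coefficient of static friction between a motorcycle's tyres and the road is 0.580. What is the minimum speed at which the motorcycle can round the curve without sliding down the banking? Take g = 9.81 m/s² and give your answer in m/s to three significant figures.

11.3 m/s

At the minimum speed, friction acts up the slope at its limiting value f = μN. Radially (horizontal, toward centre): N sinθ − μN cosθ = mv²/r. Vertically: N cosθ + μN sinθ = mg.
Dividing: v² = r g (sinθ − μcosθ)/(cosθ + μsinθ).
sinθ − μcosθ = 0.5577 − 0.580×0.8300 = 0.07634; cosθ + μsinθ = 0.8300 + 0.580×0.5577 = 1.154.
v² = 198 × 9.81 × 0.07634/1.154 = 128.5 m²/s², so v = 11.34 m/s.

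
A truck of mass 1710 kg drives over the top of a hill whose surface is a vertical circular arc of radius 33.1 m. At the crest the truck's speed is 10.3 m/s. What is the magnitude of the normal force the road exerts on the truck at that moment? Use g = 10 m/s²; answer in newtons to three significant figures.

11600 N

At the crest the centripetal acceleration points downward (toward the centre of the arc), so mg − N = mv²/r.
N = m(g − v²/r) = 1710 × (10.0 − (10.3)²/33.1) = 1710 × (10.0 − 3.205) = 1710 × 6.795 = 11620 N.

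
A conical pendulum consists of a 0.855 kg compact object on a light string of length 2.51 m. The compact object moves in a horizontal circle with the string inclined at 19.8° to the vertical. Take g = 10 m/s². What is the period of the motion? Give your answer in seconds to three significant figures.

r = L sinθ = 0.8502 m. From T sinθ = mω²r and T cosθ = mg: tanθ = ω²r/g, so ω² = g tanθ / r = g/(L cosθ).
ω = √(g/(L cosθ)) = √(10.0/(2.51 × 0.9409)) = √4.234 = 2.058 rad/s.
Period = 2π/ω = 3.053 s.

3.05 s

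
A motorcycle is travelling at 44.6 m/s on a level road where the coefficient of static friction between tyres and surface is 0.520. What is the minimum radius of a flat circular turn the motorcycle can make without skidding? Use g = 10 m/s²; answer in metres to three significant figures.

At the limit, μ_s m g = m v²/r, so r_min = v²/(μ_s g) = (44.6)²/(0.520 × 10.0) = 1989/5.200 = 382.5 m.

383 m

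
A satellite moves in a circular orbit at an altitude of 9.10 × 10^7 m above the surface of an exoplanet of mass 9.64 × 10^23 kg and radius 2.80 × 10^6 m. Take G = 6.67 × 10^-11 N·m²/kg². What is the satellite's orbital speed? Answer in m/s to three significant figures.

Orbital radius r = R + h = 2.80 × 10^6 + 9.10 × 10^7 = 9.380 × 10^7 m.
Gravity supplies the centripetal force: G M m / r² = m v² / r, so v = √(GM/r).
v = √(6.67 × 10^-11 × 9.64 × 10^23 / 9.380 × 10^7) = √(685500) = 827.9 m/s.

828 m/s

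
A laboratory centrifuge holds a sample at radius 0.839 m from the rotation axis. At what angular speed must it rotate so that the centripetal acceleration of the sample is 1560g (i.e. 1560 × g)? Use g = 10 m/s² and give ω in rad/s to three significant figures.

136 rad/s

Centripetal acceleration a_c = ω²r. Setting ω²r = 1560g:
ω = √(1560g / r) = √(1560 × 10.0 / 0.839) = √18590 = 136.4 rad/s.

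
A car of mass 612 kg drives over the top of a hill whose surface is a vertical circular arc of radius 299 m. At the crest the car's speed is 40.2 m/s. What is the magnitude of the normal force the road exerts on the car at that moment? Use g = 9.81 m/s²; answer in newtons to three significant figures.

2700 N

At the crest the centripetal acceleration points downward (toward the centre of the arc), so mg − N = mv²/r.
N = m(g − v²/r) = 612 × (9.81 − (40.2)²/299) = 612 × (9.81 − 5.405) = 612 × 4.405 = 2696 N.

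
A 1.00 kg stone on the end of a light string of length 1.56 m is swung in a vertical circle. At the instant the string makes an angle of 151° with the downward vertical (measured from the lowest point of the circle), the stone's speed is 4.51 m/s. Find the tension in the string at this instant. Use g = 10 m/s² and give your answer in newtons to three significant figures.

Take the radial direction toward the centre of the circle as positive. The component of the weight along the string toward the centre is −mg cos φ (φ measured from the bottom), so Newton's second law along the string gives T − mg cos φ = m v²/r.
cos 151° = -0.8746, so T = m(v²/r + g cos φ) = 1.00 × ((4.51)²/1.56 + 10.0 × -0.8746) = 1.00 × (13.04 + (-8.746)) = 1.00 × 4.292 = 4.292 N.

4.29 N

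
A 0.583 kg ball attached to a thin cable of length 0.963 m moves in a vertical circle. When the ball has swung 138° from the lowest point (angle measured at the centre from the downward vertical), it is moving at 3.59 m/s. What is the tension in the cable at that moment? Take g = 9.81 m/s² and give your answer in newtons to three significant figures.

Take the radial direction toward the centre of the circle as positive. The component of the weight along the string toward the centre is −mg cos φ (φ measured from the bottom), so Newton's second law along the string gives T − mg cos φ = m v²/r.
cos 138° = -0.7431, so T = m(v²/r + g cos φ) = 0.583 × ((3.59)²/0.963 + 9.81 × -0.7431) = 0.583 × (13.38 + (-7.290)) = 0.583 × 6.093 = 3.552 N.

3.55 N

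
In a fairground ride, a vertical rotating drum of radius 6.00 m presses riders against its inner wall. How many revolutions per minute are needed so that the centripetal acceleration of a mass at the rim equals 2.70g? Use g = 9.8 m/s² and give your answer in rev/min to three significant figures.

Require ω²r = 2.70g, so ω = √(2.70 × 9.8/6.00) = 2.100 rad/s.
In rev/min: ω × 60/(2π) = 2.100 × 60/(2π) = 20.05 rev/min.

20.1 rev/min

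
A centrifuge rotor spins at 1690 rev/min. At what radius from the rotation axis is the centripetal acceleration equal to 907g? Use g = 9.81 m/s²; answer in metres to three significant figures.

0.284 m

ω = 1690 rev/min × 2π/60 = 177.0 rad/s.
a_c = ω²r = 907g ⇒ r = 907 × 9.81 / (177.0)² = 8898/31320 = 0.2841 m.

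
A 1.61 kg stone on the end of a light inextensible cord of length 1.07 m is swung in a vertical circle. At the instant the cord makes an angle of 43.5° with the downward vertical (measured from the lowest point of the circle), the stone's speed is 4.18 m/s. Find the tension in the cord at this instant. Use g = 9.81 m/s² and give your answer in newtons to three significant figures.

Take the radial direction toward the centre of the circle as positive. The component of the weight along the string toward the centre is −mg cos φ (φ measured from the bottom), so Newton's second law along the string gives T − mg cos φ = m v²/r.
cos 43.5° = 0.7254, so T = m(v²/r + g cos φ) = 1.61 × ((4.18)²/1.07 + 9.81 × 0.7254) = 1.61 × (16.33 + (7.116)) = 1.61 × 23.45 = 37.75 N.

37.7 N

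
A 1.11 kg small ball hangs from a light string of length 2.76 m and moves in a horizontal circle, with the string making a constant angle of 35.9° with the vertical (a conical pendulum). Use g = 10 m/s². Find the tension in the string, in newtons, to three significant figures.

13.7 N

Vertically the bob has no acceleration, so T cosθ = mg.
T = mg/cosθ = 1.11 × 10.0 / cos 35.9° = 11.10/0.8100 = 13.70 N.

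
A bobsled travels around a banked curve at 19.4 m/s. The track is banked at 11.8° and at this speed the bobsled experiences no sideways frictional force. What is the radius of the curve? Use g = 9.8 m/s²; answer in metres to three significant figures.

Frictionless banking: tanθ = v²/(rg), so r = v²/(g tanθ).
r = (19.4)²/(9.8 × tan 11.8°) = 376.4/(9.8 × 0.2089) = 376.4/2.047 = 183.8 m.

184 m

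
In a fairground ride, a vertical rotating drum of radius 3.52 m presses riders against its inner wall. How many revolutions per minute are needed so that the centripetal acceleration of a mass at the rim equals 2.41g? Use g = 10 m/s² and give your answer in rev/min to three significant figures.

Require ω²r = 2.41g, so ω = √(2.41 × 10.0/3.52) = 2.617 rad/s.
In rev/min: ω × 60/(2π) = 2.617 × 60/(2π) = 24.99 rev/min.

25.0 rev/min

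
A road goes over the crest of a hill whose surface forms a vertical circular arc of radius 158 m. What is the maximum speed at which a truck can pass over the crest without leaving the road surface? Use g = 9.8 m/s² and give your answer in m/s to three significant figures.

39.3 m/s

At the crest the centre of the circle is below the truck, so the net downward (centripetal) force is mg − N = mv²/r.
The truck leaves the road when N → 0, giving v_max = √(g r) = √(9.8 × 158) = 39.35 m/s.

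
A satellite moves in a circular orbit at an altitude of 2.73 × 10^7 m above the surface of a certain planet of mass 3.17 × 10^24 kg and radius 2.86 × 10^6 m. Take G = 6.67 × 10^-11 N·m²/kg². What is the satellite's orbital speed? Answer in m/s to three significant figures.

Orbital radius r = R + h = 2.86 × 10^6 + 2.73 × 10^7 = 3.016 × 10^7 m.
Gravity supplies the centripetal force: G M m / r² = m v² / r, so v = √(GM/r).
v = √(6.67 × 10^-11 × 3.17 × 10^24 / 3.016 × 10^7) = √(7.011 × 10^6) = 2648 m/s.

2650 m/s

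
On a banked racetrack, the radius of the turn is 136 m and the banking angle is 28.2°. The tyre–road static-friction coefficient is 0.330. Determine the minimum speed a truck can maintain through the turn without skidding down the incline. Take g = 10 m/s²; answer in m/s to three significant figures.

15.4 m/s

At the minimum speed, friction acts up the slope at its limiting value f = μN. Radially (horizontal, toward centre): N sinθ − μN cosθ = mv²/r. Vertically: N cosθ + μN sinθ = mg.
Dividing: v² = r g (sinθ − μcosθ)/(cosθ + μsinθ).
sinθ − μcosθ = 0.4726 − 0.330×0.8813 = 0.1817; cosθ + μsinθ = 0.8813 + 0.330×0.4726 = 1.037.
v² = 136 × 10.0 × 0.1817/1.037 = 238.3 m²/s², so v = 15.44 m/s.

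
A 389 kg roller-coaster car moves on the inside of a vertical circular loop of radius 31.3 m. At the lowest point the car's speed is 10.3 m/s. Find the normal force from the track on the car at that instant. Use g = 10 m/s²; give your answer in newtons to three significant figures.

At the lowest point, N points up (toward the centre) and the weight mg points down (away from the centre), so the net inward force is N − mg = mv²/r.
N = m(v²/r + g) = 389 × ((10.3)²/31.3 + 10.0) = 389 × (3.389 + 10.0) = 389 × 13.39 = 5208 N.

5210 N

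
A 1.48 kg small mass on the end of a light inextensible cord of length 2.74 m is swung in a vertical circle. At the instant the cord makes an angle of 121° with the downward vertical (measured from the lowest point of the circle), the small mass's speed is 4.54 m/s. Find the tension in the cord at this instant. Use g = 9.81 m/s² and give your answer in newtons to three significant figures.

Take the radial direction toward the centre of the circle as positive. The component of the weight along the string toward the centre is −mg cos φ (φ measured from the bottom), so Newton's second law along the string gives T − mg cos φ = m v²/r.
cos 121° = -0.5150, so T = m(v²/r + g cos φ) = 1.48 × ((4.54)²/2.74 + 9.81 × -0.5150) = 1.48 × (7.522 + (-5.053)) = 1.48 × 2.470 = 3.656 N.

3.66 N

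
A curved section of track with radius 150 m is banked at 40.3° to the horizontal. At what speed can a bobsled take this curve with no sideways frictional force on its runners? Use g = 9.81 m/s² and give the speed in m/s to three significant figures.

On a frictionless banked curve, N sinθ = mv²/r and N cosθ = mg, so tanθ = v²/(rg).
v = √(r g tanθ) = √(150 × 9.81 × tan 40.3°) = √(150 × 9.81 × 0.8481) = √1248 = 35.33 m/s.

35.3 m/s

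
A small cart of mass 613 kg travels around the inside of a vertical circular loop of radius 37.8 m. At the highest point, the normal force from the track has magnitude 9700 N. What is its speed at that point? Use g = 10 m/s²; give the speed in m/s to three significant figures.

At the top, N + mg = mv²/r, so v = √(r(N/m + g)) = √(37.8 × (9700/613 + 10.0)) = √(37.8 × 25.82) = √976.1 = 31.24 m/s.

31.2 m/s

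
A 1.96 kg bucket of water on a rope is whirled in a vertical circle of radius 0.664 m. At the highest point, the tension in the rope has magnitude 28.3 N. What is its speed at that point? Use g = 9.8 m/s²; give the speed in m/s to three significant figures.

At the top, T + mg = mv²/r, so v = √(r(T/m + g)) = √(0.664 × (28.3/1.96 + 9.8)) = √(0.664 × 24.24) = √16.09 = 4.012 m/s.

4.01 m/s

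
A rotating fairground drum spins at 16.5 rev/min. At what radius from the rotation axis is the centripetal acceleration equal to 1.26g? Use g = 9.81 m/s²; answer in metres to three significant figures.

4.14 m

ω = 16.5 rev/min × 2π/60 = 1.728 rad/s.
a_c = ω²r = 1.26g ⇒ r = 1.26 × 9.81 / (1.728)² = 12.36/2.986 = 4.140 m.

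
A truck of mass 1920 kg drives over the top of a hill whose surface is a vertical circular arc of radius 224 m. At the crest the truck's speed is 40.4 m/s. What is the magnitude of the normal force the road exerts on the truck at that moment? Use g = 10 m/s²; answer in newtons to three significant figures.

At the crest the centripetal acceleration points downward (toward the centre of the arc), so mg − N = mv²/r.
N = m(g − v²/r) = 1920 × (10.0 − (40.4)²/224) = 1920 × (10.0 − 7.286) = 1920 × 2.714 = 5210 N.

5210 N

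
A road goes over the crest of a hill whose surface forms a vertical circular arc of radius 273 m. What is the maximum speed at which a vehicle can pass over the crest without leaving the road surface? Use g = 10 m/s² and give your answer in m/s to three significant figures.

At the crest the centre of the circle is below the vehicle, so the net downward (centripetal) force is mg − N = mv²/r.
The vehicle leaves the road when N → 0, giving v_max = √(g r) = √(10.0 × 273) = 52.25 m/s.

52.2 m/s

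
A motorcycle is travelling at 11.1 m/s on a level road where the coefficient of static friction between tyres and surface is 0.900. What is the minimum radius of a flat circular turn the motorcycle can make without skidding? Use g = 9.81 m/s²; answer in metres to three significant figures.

14.0 m

At the limit, μ_s m g = m v²/r, so r_min = v²/(μ_s g) = (11.1)²/(0.900 × 9.81) = 123.2/8.829 = 13.96 m.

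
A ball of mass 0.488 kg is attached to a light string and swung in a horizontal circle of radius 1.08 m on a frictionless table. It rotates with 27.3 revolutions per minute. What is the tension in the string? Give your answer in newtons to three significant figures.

4.31 N

ω = 27.3 rev/min × 2π/60 = 2.859 rad/s, so v = ωr = 2.859 × 1.08 = 3.088 m/s.
The tension is the only horizontal force, so it supplies the full centripetal force: T = m v²/r = 0.488 × (3.088)²/1.08 = 0.488 × 9.533/1.08 = 4.308 N.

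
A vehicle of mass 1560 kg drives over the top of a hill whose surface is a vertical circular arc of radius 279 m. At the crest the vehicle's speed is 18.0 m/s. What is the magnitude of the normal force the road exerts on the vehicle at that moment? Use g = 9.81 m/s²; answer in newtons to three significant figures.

At the crest the centripetal acceleration points downward (toward the centre of the arc), so mg − N = mv²/r.
N = m(g − v²/r) = 1560 × (9.81 − (18.0)²/279) = 1560 × (9.81 − 1.161) = 1560 × 8.649 = 13490 N.

13500 N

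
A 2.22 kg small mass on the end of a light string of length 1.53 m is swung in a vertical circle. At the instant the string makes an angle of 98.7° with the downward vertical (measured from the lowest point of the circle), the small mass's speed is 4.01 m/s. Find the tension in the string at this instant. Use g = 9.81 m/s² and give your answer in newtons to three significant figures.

Take the radial direction toward the centre of the circle as positive. The component of the weight along the string toward the centre is −mg cos φ (φ measured from the bottom), so Newton's second law along the string gives T − mg cos φ = m v²/r.
cos 98.7° = -0.1513, so T = m(v²/r + g cos φ) = 2.22 × ((4.01)²/1.53 + 9.81 × -0.1513) = 2.22 × (10.51 + (-1.484)) = 2.22 × 9.026 = 20.04 N.

20.0 N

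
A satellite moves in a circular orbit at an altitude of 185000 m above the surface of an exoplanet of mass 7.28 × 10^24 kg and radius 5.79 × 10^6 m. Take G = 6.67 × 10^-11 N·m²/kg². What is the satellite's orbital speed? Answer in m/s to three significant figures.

9010 m/s

Orbital radius r = R + h = 5.79 × 10^6 + 185000 = 5.975 × 10^6 m.
Gravity supplies the centripetal force: G M m / r² = m v² / r, so v = √(GM/r).
v = √(6.67 × 10^-11 × 7.28 × 10^24 / 5.975 × 10^6) = √(8.127 × 10^7) = 9015 m/s.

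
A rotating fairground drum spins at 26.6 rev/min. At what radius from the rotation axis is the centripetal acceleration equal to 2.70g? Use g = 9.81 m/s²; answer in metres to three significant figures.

3.41 m

ω = 26.6 rev/min × 2π/60 = 2.786 rad/s.
a_c = ω²r = 2.70g ⇒ r = 2.70 × 9.81 / (2.786)² = 26.49/7.759 = 3.414 m.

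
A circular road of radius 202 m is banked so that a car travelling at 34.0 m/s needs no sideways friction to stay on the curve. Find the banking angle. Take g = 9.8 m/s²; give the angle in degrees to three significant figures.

30.3°

With no friction, the horizontal component of the normal force provides the centripetal force: N sinθ = mv²/r, while N cosθ = mg vertically.
Dividing: tanθ = v²/(r g) = (34.0)²/(202 × 9.8) = 1156/1980 = 0.5840.
θ = arctan(0.5840) = 30.28°.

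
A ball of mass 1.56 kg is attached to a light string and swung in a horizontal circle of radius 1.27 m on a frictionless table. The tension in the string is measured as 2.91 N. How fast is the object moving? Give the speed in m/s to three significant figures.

1.54 m/s

T = m v²/r ⇒ v = √(T r / m) = √(2.91 × 1.27 / 1.56) = √2.369 = 1.539 m/s.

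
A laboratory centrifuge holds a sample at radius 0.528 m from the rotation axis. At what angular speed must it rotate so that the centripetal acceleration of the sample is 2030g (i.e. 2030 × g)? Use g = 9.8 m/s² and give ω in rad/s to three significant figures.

Centripetal acceleration a_c = ω²r. Setting ω²r = 2030g:
ω = √(2030g / r) = √(2030 × 9.8 / 0.528) = √37680 = 194.1 rad/s.

194 rad/s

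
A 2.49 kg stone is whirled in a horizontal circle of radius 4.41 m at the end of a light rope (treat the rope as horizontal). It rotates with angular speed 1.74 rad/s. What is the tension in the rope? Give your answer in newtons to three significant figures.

v = ωr = 1.74 × 4.41 = 7.673 m/s.
The tension is the only horizontal force, so it supplies the full centripetal force: T = m v²/r = 2.49 × (7.673)²/4.41 = 2.49 × 58.88/4.41 = 33.25 N.

33.2 N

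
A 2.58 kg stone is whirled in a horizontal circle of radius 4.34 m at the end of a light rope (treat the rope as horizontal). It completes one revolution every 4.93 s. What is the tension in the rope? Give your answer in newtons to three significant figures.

v = 2πr/T = 2π × 4.34/4.93 = 5.531 m/s.
The tension is the only horizontal force, so it supplies the full centripetal force: T = m v²/r = 2.58 × (5.531)²/4.34 = 2.58 × 30.59/4.34 = 18.19 N.

18.2 N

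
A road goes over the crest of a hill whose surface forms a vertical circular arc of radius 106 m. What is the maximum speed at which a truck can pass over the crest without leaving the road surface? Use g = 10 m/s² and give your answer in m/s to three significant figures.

At the crest the centre of the circle is below the truck, so the net downward (centripetal) force is mg − N = mv²/r.
The truck leaves the road when N → 0, giving v_max = √(g r) = √(10.0 × 106) = 32.56 m/s.

32.6 m/s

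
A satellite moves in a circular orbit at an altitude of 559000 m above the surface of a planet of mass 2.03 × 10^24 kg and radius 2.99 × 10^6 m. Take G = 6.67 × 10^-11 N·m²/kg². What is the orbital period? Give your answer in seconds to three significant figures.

3610 s

r = R + h = 2.99 × 10^6 + 559000 = 3.549 × 10^6 m. Gravity provides the centripetal force: G M m / r² = m v² / r ⇒ v = √(GM/r) = 6177 m/s.
T = 2πr/v = 2π × 3.549 × 10^6 / 6177 = 3610 s.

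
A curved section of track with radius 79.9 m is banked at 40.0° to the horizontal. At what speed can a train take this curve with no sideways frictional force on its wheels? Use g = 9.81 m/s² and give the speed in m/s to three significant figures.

On a frictionless banked curve, N sinθ = mv²/r and N cosθ = mg, so tanθ = v²/(rg).
v = √(r g tanθ) = √(79.9 × 9.81 × tan 40.0°) = √(79.9 × 9.81 × 0.8391) = √657.7 = 25.65 m/s.

25.6 m/s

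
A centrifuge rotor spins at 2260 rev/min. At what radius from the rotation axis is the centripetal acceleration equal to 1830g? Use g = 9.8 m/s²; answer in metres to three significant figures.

0.320 m

ω = 2260 rev/min × 2π/60 = 236.7 rad/s.
a_c = ω²r = 1830g ⇒ r = 1830 × 9.8 / (236.7)² = 17930/56010 = 0.3202 m.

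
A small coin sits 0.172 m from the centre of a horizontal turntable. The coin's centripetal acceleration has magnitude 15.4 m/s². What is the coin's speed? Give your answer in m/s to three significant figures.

1.63 m/s

a_c = v²/r ⇒ v = √(a_c · r) = √(15.4 × 0.172) = √2.649 = 1.628 m/s.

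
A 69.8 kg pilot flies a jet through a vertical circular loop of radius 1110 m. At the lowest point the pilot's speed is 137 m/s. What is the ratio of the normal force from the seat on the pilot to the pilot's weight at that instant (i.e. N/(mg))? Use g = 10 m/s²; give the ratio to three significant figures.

At the bottom, N − mg = mv²/r, so N = m(v²/r + g) and N/(mg) = v²/(rg) + 1 = (137)²/(1110 × 10.0) + 1 = 1.691 + 1 = 2.691.

2.69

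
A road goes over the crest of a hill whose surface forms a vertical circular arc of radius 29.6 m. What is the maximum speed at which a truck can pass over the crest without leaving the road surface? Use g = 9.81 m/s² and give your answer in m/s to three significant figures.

At the crest the centre of the circle is below the truck, so the net downward (centripetal) force is mg − N = mv²/r.
The truck leaves the road when N → 0, giving v_max = √(g r) = √(9.81 × 29.6) = 17.04 m/s.

17.0 m/s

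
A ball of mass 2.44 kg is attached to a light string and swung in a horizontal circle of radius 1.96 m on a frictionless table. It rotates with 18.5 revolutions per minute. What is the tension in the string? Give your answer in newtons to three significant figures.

17.9 N

ω = 18.5 rev/min × 2π/60 = 1.937 rad/s, so v = ωr = 1.937 × 1.96 = 3.797 m/s.
The tension is the only horizontal force, so it supplies the full centripetal force: T = m v²/r = 2.44 × (3.797)²/1.96 = 2.44 × 14.42/1.96 = 17.95 N.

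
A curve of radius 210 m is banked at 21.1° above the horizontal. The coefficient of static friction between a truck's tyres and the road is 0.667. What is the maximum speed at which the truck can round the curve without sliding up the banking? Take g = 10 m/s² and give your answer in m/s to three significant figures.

At the maximum speed, friction acts down the slope at its limiting value f = μN. Radially (horizontal, toward centre): N sinθ + μN cosθ = mv²/r. Vertically: N cosθ − μN sinθ = mg.
Dividing: v² = r g (sinθ + μcosθ)/(cosθ − μsinθ).
sinθ + μcosθ = 0.3600 + 0.667×0.9330 = 0.9823; cosθ − μsinθ = 0.9330 − 0.667×0.3600 = 0.6928.
v² = 210 × 10.0 × 0.9823/0.6928 = 2977 m²/s², so v = 54.56 m/s.

54.6 m/s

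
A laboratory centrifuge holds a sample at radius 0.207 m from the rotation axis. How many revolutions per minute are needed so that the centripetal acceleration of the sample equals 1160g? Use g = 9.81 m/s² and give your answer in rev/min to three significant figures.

Require ω²r = 1160g, so ω = √(1160 × 9.81/0.207) = 234.5 rad/s.
In rev/min: ω × 60/(2π) = 234.5 × 60/(2π) = 2239 rev/min.

2240 rev/min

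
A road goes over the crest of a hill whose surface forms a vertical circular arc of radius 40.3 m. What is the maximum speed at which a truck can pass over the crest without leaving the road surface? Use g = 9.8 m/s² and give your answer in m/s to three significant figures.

At the crest the centre of the circle is below the truck, so the net downward (centripetal) force is mg − N = mv²/r.
The truck leaves the road when N → 0, giving v_max = √(g r) = √(9.8 × 40.3) = 19.87 m/s.

19.9 m/s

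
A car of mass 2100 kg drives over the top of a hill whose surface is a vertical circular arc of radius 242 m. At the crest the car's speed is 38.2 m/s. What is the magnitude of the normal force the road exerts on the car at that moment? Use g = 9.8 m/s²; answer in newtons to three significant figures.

7920 N

At the crest the centripetal acceleration points downward (toward the centre of the arc), so mg − N = mv²/r.
N = m(g − v²/r) = 2100 × (9.8 − (38.2)²/242) = 2100 × (9.8 − 6.030) = 2100 × 3.770 = 7917 N.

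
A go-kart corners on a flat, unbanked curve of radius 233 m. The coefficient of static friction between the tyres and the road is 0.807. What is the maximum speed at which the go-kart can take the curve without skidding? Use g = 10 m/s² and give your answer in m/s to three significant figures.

On a flat curve, static friction is the only horizontal force, so it must supply the full centripetal force: μ_s m g = m v²/r.
Mass cancels: v_max = √(μ_s g r) = √(0.807 × 10.0 × 233) = √1880 = 43.36 m/s.

43.4 m/s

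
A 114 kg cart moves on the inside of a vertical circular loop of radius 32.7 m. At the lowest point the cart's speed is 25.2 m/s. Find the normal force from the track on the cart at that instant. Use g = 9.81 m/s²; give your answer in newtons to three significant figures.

At the lowest point, N points up (toward the centre) and the weight mg points down (away from the centre), so the net inward force is N − mg = mv²/r.
N = m(v²/r + g) = 114 × ((25.2)²/32.7 + 9.81) = 114 × (19.42 + 9.81) = 114 × 29.23 = 3332 N.

3330 N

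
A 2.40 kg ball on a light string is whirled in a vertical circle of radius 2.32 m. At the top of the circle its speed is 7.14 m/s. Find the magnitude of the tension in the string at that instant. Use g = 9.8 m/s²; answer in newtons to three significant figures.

At the top, both T and the weight mg point inward (toward the centre), so T + mg = mv²/r.
T = m(v²/r − g) = 2.40 × ((7.14)²/2.32 − 9.8) = 2.40 × (21.97 − 9.8) = 2.40 × 12.17 = 29.22 N.

29.2 N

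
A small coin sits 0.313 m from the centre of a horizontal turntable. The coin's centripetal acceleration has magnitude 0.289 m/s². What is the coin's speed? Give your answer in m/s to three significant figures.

0.301 m/s

a_c = v²/r ⇒ v = √(a_c · r) = √(0.289 × 0.313) = √0.09046 = 0.3008 m/s.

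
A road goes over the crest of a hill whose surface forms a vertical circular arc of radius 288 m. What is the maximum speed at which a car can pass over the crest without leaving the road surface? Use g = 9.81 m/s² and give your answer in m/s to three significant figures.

53.2 m/s

At the crest the centre of the circle is below the car, so the net downward (centripetal) force is mg − N = mv²/r.
The car leaves the road when N → 0, giving v_max = √(g r) = √(9.81 × 288) = 53.15 m/s.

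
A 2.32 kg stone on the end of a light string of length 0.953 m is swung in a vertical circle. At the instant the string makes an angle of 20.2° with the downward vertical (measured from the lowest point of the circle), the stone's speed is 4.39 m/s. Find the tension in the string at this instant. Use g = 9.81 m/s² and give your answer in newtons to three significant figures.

68.3 N

Take the radial direction toward the centre of the circle as positive. The component of the weight along the string toward the centre is −mg cos φ (φ measured from the bottom), so Newton's second law along the string gives T − mg cos φ = m v²/r.
cos 20.2° = 0.9385, so T = m(v²/r + g cos φ) = 2.32 × ((4.39)²/0.953 + 9.81 × 0.9385) = 2.32 × (20.22 + (9.207)) = 2.32 × 29.43 = 68.28 N.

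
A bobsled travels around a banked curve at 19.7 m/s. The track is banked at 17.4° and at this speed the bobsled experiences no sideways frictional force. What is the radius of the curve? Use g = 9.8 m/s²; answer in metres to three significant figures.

Frictionless banking: tanθ = v²/(rg), so r = v²/(g tanθ).
r = (19.7)²/(9.8 × tan 17.4°) = 388.1/(9.8 × 0.3134) = 388.1/3.071 = 126.4 m.

126 m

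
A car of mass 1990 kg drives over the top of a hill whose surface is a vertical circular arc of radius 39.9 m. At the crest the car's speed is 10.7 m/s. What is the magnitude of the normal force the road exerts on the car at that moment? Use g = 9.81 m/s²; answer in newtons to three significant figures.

13800 N

At the crest the centripetal acceleration points downward (toward the centre of the arc), so mg − N = mv²/r.
N = m(g − v²/r) = 1990 × (9.81 − (10.7)²/39.9) = 1990 × (9.81 − 2.869) = 1990 × 6.941 = 13810 N.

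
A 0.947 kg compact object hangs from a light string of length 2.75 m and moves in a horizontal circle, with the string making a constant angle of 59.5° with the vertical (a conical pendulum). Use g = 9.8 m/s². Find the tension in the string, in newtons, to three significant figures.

18.3 N

Vertically the bob has no acceleration, so T cosθ = mg.
T = mg/cosθ = 0.947 × 9.8 / cos 59.5° = 9.281/0.5075 = 18.29 N.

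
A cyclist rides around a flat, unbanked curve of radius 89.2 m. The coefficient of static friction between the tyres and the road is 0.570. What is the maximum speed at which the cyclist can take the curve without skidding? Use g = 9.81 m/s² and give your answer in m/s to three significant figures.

22.3 m/s

Friction provides the centripetal force on a flat curve. At maximum speed it is at its limiting value: μ_s m g = m v²/r.
Mass cancels: v_max = √(μ_s g r) = √(0.570 × 9.81 × 89.2) = √498.8 = 22.33 m/s.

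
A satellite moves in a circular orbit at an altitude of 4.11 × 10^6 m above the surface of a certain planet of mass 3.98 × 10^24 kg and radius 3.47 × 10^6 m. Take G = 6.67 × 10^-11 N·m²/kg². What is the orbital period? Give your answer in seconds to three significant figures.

r = R + h = 3.47 × 10^6 + 4.11 × 10^6 = 7.580 × 10^6 m. Gravity provides the centripetal force: G M m / r² = m v² / r ⇒ v = √(GM/r) = 5918 m/s.
T = 2πr/v = 2π × 7.580 × 10^6 / 5918 = 8048 s.

8050 s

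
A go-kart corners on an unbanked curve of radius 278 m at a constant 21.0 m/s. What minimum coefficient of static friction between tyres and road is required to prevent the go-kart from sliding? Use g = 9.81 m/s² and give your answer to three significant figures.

Friction provides the centripetal force: μ_s m g = m v²/r, so μ_s = v²/(g r) = (21.00)²/(9.81 × 278) = 441.0/2727 = 0.1617.

0.162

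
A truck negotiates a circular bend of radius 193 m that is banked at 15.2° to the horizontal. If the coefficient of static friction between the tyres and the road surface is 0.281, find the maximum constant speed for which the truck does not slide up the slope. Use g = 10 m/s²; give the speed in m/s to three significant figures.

At the maximum speed, friction acts down the slope at its limiting value f = μN. Radially (horizontal, toward centre): N sinθ + μN cosθ = mv²/r. Vertically: N cosθ − μN sinθ = mg.
Dividing: v² = r g (sinθ + μcosθ)/(cosθ − μsinθ).
sinθ + μcosθ = 0.2622 + 0.281×0.9650 = 0.5334; cosθ − μsinθ = 0.9650 − 0.281×0.2622 = 0.8913.
v² = 193 × 10.0 × 0.5334/0.8913 = 1155 m²/s², so v = 33.98 m/s.

34.0 m/s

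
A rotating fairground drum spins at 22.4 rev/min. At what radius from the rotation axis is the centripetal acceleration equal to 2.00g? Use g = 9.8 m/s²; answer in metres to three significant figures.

3.56 m

ω = 22.4 rev/min × 2π/60 = 2.346 rad/s.
a_c = ω²r = 2.00g ⇒ r = 2.00 × 9.8 / (2.346)² = 19.60/5.502 = 3.562 m.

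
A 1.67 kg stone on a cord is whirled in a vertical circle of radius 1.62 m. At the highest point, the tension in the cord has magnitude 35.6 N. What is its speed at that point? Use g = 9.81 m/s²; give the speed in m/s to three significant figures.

At the top, T + mg = mv²/r, so v = √(r(T/m + g)) = √(1.62 × (35.6/1.67 + 9.81)) = √(1.62 × 31.13) = √50.43 = 7.101 m/s.

7.10 m/s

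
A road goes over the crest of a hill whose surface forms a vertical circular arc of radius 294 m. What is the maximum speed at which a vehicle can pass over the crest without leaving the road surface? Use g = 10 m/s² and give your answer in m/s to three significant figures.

At the crest the centre of the circle is below the vehicle, so the net downward (centripetal) force is mg − N = mv²/r.
The vehicle leaves the road when N → 0, giving v_max = √(g r) = √(10.0 × 294) = 54.22 m/s.

54.2 m/s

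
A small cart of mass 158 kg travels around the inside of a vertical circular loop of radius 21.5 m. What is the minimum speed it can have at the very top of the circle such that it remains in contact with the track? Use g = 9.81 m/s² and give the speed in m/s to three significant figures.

At the top, both weight mg and N point toward the centre: N + mg = mv²/r.
At minimum speed N → 0, so mg = mv_min²/r ⇒ v_min = √(g r) = √(9.81 × 21.5) = 14.52 m/s.

14.5 m/s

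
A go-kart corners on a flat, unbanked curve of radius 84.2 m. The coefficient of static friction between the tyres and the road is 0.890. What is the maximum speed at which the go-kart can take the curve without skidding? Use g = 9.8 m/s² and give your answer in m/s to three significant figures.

27.1 m/s

Friction provides the centripetal force on a flat curve. At maximum speed it is at its limiting value: μ_s m g = m v²/r.
Mass cancels: v_max = √(μ_s g r) = √(0.890 × 9.8 × 84.2) = √734.4 = 27.10 m/s.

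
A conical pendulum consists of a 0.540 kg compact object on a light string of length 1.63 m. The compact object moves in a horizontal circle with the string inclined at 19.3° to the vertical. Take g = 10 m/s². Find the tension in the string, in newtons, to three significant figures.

Vertically the bob has no acceleration, so T cosθ = mg.
T = mg/cosθ = 0.540 × 10.0 / cos 19.3° = 5.400/0.9438 = 5.722 N.

5.72 N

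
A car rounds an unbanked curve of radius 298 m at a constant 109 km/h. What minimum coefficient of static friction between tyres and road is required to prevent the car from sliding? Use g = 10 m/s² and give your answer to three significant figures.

0.308

v = 109/3.6 = 30.28 m/s.
Friction provides the centripetal force: μ_s m g = m v²/r, so μ_s = v²/(g r) = (30.28)²/(10.0 × 298) = 916.7/2980 = 0.3076.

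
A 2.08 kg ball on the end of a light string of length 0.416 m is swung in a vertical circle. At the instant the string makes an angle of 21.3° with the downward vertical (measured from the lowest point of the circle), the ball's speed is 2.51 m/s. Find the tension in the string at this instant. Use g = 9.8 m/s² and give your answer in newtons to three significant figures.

Take the radial direction toward the centre of the circle as positive. The component of the weight along the string toward the centre is −mg cos φ (φ measured from the bottom), so Newton's second law along the string gives T − mg cos φ = m v²/r.
cos 21.3° = 0.9317, so T = m(v²/r + g cos φ) = 2.08 × ((2.51)²/0.416 + 9.8 × 0.9317) = 2.08 × (15.14 + (9.131)) = 2.08 × 24.28 = 50.49 N.

50.5 N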